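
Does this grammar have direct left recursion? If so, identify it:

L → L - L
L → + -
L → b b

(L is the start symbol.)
L → L - L: LEFT RECURSIVE (starts with L)
L → + -: starts with '+'
L → b b: starts with b

The grammar has direct left recursion on: L.

Answer: Yes, L is left-recursive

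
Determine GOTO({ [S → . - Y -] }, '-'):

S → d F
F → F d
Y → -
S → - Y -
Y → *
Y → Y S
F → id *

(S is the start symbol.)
GOTO(I, '-') = CLOSURE({ [A → αX.β] : [A → α.Xβ] ∈ I, X = '-' })

Items with dot before '-', with the dot advanced:
  [S → . - Y -] → [S → - . Y -]
Closure of the advanced items:
  [S → - . Y -] has the dot before Y: add [Y → . -], [Y → . *], [Y → . Y S]

GOTO = { [S → - . Y -], [Y → . *], [Y → . -], [Y → . Y S] }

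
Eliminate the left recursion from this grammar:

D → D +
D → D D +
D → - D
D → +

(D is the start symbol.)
D → - D D'
D → + D'
D' → + D'
D' → D + D'
D' → ε

D is directly left-recursive. The standard transformation for
  A → A α₁ | ... | A α_m | β₁ | ... | β_n
is
  A  → β₁ A' | ... | β_n A'
  A' → α₁ A' | ... | α_m A' | ε

D → - D becomes D → - D D'
D → + becomes D → + D'
D → D + becomes D' → + D'
D → D D + becomes D' → D + D'
Add D' → ε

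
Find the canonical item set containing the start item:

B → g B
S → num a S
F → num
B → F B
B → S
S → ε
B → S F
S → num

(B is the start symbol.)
{ [B → . F B], [B → . S F], [B → . S], [B → . g B], [B' → . B], [F → . num], [S → . num a S], [S → . num], [S → .] }

First, augment the grammar with B' → B
I₀ = CLOSURE({ [B' → . B] }):
  [B' → . B] has the dot before B: add [B → . g B], [B → . F B], [B → . S], [B → . S F]
  [B → . F B] has the dot before F: add [F → . num]
  [B → . S] has the dot before S: add [S → . num a S], [S → .], [S → . num]
No further items can be added.

I₀ = { [B → . F B], [B → . S F], [B → . S], [B → . g B], [B' → . B], [F → . num], [S → . num a S], [S → . num], [S → .] }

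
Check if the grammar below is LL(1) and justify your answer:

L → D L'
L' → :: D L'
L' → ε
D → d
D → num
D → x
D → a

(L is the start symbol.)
Yes, the grammar is LL(1).

Relevant sets:
  FOLLOW(L') = { $ }

For L':
  PREDICT(L' → :: D L') = { '::' }
  PREDICT(L' → ε) = { $ }
For D:
  PREDICT(D → d) = { 'd' }
  PREDICT(D → num) = { 'num' }
  PREDICT(D → x) = { 'x' }
  PREDICT(D → a) = { 'a' }
L has a single production, so nothing to check there.

All predict sets are disjoint. The grammar IS LL(1).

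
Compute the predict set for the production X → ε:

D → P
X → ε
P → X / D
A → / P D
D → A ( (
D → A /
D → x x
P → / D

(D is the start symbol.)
{ '/' }

PREDICT(X → ε) = (FIRST(RHS) \ {ε}) ∪ (FOLLOW(X) if ε ∈ FIRST(RHS), i.e. RHS ⇒* ε)
The right-hand side is ε (FIRST(ε) = { ε }), so the predict set is FOLLOW(X) = { '/' }
PREDICT(X → ε) = { '/' }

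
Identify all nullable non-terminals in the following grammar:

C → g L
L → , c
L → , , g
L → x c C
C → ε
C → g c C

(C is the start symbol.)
{ 'C' }

ε-productions: C → ε
So C is immediately nullable.
No further non-terminal can be added: every production for the remaining non-terminals contains a terminal or a non-nullable non-terminal.
Nullable = { 'C' }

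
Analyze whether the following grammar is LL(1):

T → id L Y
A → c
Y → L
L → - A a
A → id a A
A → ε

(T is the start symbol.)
A grammar is LL(1) if for each non-terminal N with multiple productions, the predict sets of those productions are pairwise disjoint, where PREDICT(N → α) = (FIRST(α) \ {ε}) ∪ (FOLLOW(N) if α ⇒* ε).

Relevant sets:
  FOLLOW(A) = { 'a' }

For A:
  PREDICT(A → c) = { 'c' }
  PREDICT(A → id a A) = { 'id' }
  PREDICT(A → ε) = { 'a' }
T, Y, L have a single production, so nothing to check there.

All predict sets are disjoint. The grammar IS LL(1).

Answer: Yes, the grammar is LL(1).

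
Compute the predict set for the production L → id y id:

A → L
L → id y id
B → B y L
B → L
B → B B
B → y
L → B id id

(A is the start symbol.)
{ 'id' }

PREDICT(L → id y id) = (FIRST(RHS) \ {ε}) ∪ (FOLLOW(L) if ε ∈ FIRST(RHS), i.e. RHS ⇒* ε)
FIRST(id y id) = { 'id' }
ε ∉ FIRST(id y id), so FOLLOW(L) is not added.
PREDICT(L → id y id) = { 'id' }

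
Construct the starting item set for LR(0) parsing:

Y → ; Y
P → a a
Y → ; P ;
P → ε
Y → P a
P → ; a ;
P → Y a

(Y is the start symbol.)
First, augment the grammar with Y' → Y
I₀ = CLOSURE({ [Y' → . Y] }):
  [Y' → . Y] has the dot before Y: add [Y → . ; Y], [Y → . ; P ;], [Y → . P a]
  [Y → . P a] has the dot before P: add [P → . a a], [P → .], [P → . ; a ;], [P → . Y a]
No further items can be added.

I₀ = { [P → . ; a ;], [P → . Y a], [P → . a a], [P → .], [Y → . ; P ;], [Y → . ; Y], [Y → . P a], [Y' → . Y] }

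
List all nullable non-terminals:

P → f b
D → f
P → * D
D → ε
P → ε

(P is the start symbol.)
{ 'D', 'P' }

A non-terminal is nullable if it can derive ε (the empty string): either it has an ε-production, or it has a production whose right-hand side consists entirely of nullable non-terminals.

ε-productions: D → ε, P → ε
So D, P are immediately nullable.
Every non-terminal is now nullable.
Nullable = { 'D', 'P' }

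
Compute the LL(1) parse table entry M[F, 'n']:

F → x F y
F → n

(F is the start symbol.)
To find M[F, 'n'], we find productions for F where 'n' is in the predict set (PREDICT(N → α) = (FIRST(α) \ {ε}) ∪ (FOLLOW(N) if α ⇒* ε)).

F → x F y: PREDICT = { 'x' }
F → n: PREDICT = { 'n' }
  'n' is in predict set, so this production goes in M[F, 'n']

M[F, 'n'] = F → n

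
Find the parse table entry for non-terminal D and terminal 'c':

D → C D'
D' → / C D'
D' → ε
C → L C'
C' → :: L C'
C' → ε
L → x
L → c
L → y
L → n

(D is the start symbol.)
To find M[D, 'c'], we find productions for D where 'c' is in the predict set (PREDICT(N → α) = (FIRST(α) \ {ε}) ∪ (FOLLOW(N) if α ⇒* ε)).

Relevant sets:
  FIRST(C) = { 'c', 'n', 'x', 'y' }

D → C D': PREDICT = { 'c', 'n', 'x', 'y' }
  'c' is in predict set, so this production goes in M[D, 'c']

M[D, 'c'] = D → C D'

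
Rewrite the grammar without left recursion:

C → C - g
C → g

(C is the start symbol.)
C → g C'
C' → - g C'
C' → ε

C is directly left-recursive. The standard transformation for
  A → A α₁ | ... | A α_m | β₁ | ... | β_n
is
  A  → β₁ A' | ... | β_n A'
  A' → α₁ A' | ... | α_m A' | ε

C → g becomes C → g C'
C → C - g becomes C' → - g C'
Add C' → ε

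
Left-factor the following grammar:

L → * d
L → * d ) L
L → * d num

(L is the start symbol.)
Left-factoring transforms A → αβ₁ | αβ₂ into A → αA' and A' → β₁ | β₂
(α is the longest common prefix among the alternatives). Repeat until
no nonterminal has two alternatives with a common prefix.

Round 1: L has alternatives sharing prefix '* d'. Introduce L': L → * d L'
  Add: L' → ε
  Add: L' → ) L
  Add: L' → num

No remaining common prefixes — done.

Resulting grammar:
L → * d L'
L' → ε
L' → ) L
L' → num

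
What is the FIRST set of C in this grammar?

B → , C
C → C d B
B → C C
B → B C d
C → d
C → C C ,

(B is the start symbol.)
{ 'd' }

To compute FIRST(C), examine every production with C on the left-hand side, reading each right-hand side left to right until a non-nullable symbol is reached.

From C → C d B:
  - C is the symbol being defined: contributes nothing new
    C is not nullable, so stop
From C → d:
  - d is a terminal: add 'd' and stop
From C → C C ,:
  - C is the symbol being defined: contributes nothing new
    C is not nullable, so stop

Collecting: FIRST(C) = { 'd' }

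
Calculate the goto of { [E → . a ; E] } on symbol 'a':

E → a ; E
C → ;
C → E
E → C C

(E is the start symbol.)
GOTO(I, 'a') = CLOSURE({ [A → αX.β] : [A → α.Xβ] ∈ I, X = 'a' })

Items with dot before 'a', with the dot advanced:
  [E → . a ; E] → [E → a . ; E]
Closure adds nothing (no advanced item has the dot before a non-terminal).

GOTO = { [E → a . ; E] }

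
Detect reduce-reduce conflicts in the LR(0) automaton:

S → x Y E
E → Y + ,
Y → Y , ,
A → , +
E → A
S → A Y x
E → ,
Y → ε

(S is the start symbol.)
No reduce-reduce conflicts

Augment with S' → S and build the canonical LR(0) collection (I0 = CLOSURE({[S' → . S]}), then GOTO on every symbol after a dot until no new states appear). It has 17 states:
  I0: { [A → . , +], [S → . A Y x], [S → . x Y E], [S' → . S] }  — shift
  I1: { [A → , . +] }  — shift
  I2: { [S → A . Y x], [Y → . Y , ,], [Y → .] }  — reduce
  I3: { [S' → S .] }  — accept
  I4: { [S → x . Y E], [Y → . Y , ,], [Y → .] }  — reduce
  I5: { [A → . , +], [E → . ,], [E → . A], [E → . Y + ,], [S → x Y . E], [Y → . Y , ,], [Y → .], [Y → Y . , ,] }  — shift, reduce
  I6: { [A → , . +], [E → , .], [Y → Y , . ,] }  — shift, reduce
  I7: { [E → A .] }  — reduce
  I8: { [S → x Y E .] }  — reduce
  I9: { [E → Y . + ,], [Y → Y . , ,] }  — shift
  I10: { [E → Y + . ,] }  — shift
  I11: { [Y → Y , . ,] }  — shift
  I12: { [Y → Y , , .] }  — reduce
  I13: { [E → Y + , .] }  — reduce
  I14: { [A → , + .] }  — reduce
  I15: { [S → A Y . x], [Y → Y . , ,] }  — shift
  I16: { [S → A Y x .] }  — reduce

No state contains more than one complete item.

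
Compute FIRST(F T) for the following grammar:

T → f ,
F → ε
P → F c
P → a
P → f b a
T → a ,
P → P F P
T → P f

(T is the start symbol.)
FIRST sets of the non-terminals involved (from the grammar, by fixed-point iteration):
  FIRST(F) = { ε }
  FIRST(T) = { 'a', 'c', 'f' }

To compute FIRST(F T), process the symbols left to right:
Symbol F is a non-terminal. Add FIRST(F) \ {ε} = { }
F is nullable (ε ∈ FIRST(F)), continue to the next symbol.
Symbol T is a non-terminal. Add FIRST(T) \ {ε} = { 'a', 'c', 'f' }
T is not nullable (ε ∉ FIRST(T)), so stop here.
FIRST(F T) = { 'a', 'c', 'f' }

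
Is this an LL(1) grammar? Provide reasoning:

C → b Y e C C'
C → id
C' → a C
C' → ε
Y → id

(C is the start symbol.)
No. Predict set conflict for C': { 'a' }

A grammar is LL(1) if for each non-terminal N with multiple productions, the predict sets of those productions are pairwise disjoint, where PREDICT(N → α) = (FIRST(α) \ {ε}) ∪ (FOLLOW(N) if α ⇒* ε).

Relevant sets:
  FOLLOW(C') = { $, 'a' }

For C:
  PREDICT(C → b Y e C C') = { 'b' }
  PREDICT(C → id) = { 'id' }
For C':
  PREDICT(C' → a C) = { 'a' }
  PREDICT(C' → ε) = { $, 'a' }
Y has a single production, so nothing to check there.

Conflict found: Predict set conflict for C': { 'a' }
The grammar is NOT LL(1).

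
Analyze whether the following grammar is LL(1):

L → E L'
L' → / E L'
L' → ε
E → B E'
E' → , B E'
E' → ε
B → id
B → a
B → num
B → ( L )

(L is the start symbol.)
A grammar is LL(1) if for each non-terminal N with multiple productions, the predict sets of those productions are pairwise disjoint, where PREDICT(N → α) = (FIRST(α) \ {ε}) ∪ (FOLLOW(N) if α ⇒* ε).

Relevant sets:
  FOLLOW(L') = { $, ')' }
  FOLLOW(E') = { $, ')', '/' }

For L':
  PREDICT(L' → '/' E L') = { '/' }
  PREDICT(L' → ε) = { $, ')' }
For E':
  PREDICT(E' → ',' B E') = { ',' }
  PREDICT(E' → ε) = { $, ')', '/' }
For B:
  PREDICT(B → id) = { 'id' }
  PREDICT(B → a) = { 'a' }
  PREDICT(B → num) = { 'num' }
  PREDICT(B → '(' L ')') = { '(' }
L, E have a single production, so nothing to check there.

All predict sets are disjoint. The grammar IS LL(1).

Answer: Yes, the grammar is LL(1).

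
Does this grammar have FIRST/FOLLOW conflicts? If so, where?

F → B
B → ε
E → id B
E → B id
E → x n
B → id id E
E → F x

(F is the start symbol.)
Yes. B → id id E with FOLLOW(B) on { 'id' }

A FIRST/FOLLOW conflict occurs when a non-terminal N has a nullable alternative N → β (β ⇒* ε) and another alternative N → α with FIRST(α) ∩ FOLLOW(N) ≠ ∅: on such a lookahead the parser cannot decide between expanding α and letting N vanish via β.

Nullable non-terminals: B, F.

B: nullable alternative(s) B → ε; FOLLOW(B) = { $, 'id', 'x' }
  B → ε: FIRST \ {ε} = { } — this is the only nullable alternative, skip
  B → id id E: FIRST \ {ε} = { 'id' } — overlaps FOLLOW(B) on { 'id' }: CONFLICT
F has a nullable alternative but only one production, so nothing to check.

E has no nullable alternative, so no FIRST/FOLLOW check is needed there.

So the grammar has 1 FIRST/FOLLOW conflict (marked CONFLICT above).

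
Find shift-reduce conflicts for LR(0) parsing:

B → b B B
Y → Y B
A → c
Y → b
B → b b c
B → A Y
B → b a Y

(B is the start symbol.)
Augment with B' → B and build the canonical LR(0) collection (I0 = CLOSURE({[B' → . B]}), then GOTO on every symbol after a dot until no new states appear). It has 14 states:
  I0: { [A → . c], [B → . A Y], [B → . b B B], [B → . b a Y], [B → . b b c], [B' → . B] }  — shift
  I1: { [B → A . Y], [Y → . Y B], [Y → . b] }  — shift
  I2: { [B' → B .] }  — accept
  I3: { [A → . c], [B → . A Y], [B → . b B B], [B → . b a Y], [B → . b b c], [B → b . B B], [B → b . a Y], [B → b . b c] }  — shift
  I4: { [A → c .] }  — reduce
  I5: { [A → . c], [B → . A Y], [B → . b B B], [B → . b a Y], [B → . b b c], [B → b B . B] }  — shift
  I6: { [B → b a . Y], [Y → . Y B], [Y → . b] }  — shift
  I7: { [A → . c], [B → . A Y], [B → . b B B], [B → . b a Y], [B → . b b c], [B → b . B B], [B → b . a Y], [B → b . b c], [B → b b . c] }  — shift
  I8: { [A → c .], [B → b b c .] }  — 2 reduces
  I9: { [A → . c], [B → . A Y], [B → . b B B], [B → . b a Y], [B → . b b c], [B → b a Y .], [Y → Y . B] }  — shift, reduce
  I10: { [Y → b .] }  — reduce
  I11: { [Y → Y B .] }  — reduce
  I12: { [B → b B B .] }  — reduce
  I13: { [A → . c], [B → . A Y], [B → . b B B], [B → . b a Y], [B → . b b c], [B → A Y .], [Y → Y . B] }  — shift, reduce

I9 contains reduce item [B → b a Y .] and shift items [A → . c], [B → . b B B], [B → . b a Y], [B → . b b c] — shift-reduce conflict.
I13 contains reduce item [B → A Y .] and shift items [A → . c], [B → . b B B], [B → . b a Y], [B → . b b c] — shift-reduce conflict.

Answer: Yes — I9: [B → b a Y .] vs [A → . c]; I13: [B → A Y .] vs [A → . c]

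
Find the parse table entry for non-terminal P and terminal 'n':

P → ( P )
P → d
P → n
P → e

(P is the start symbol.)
P → n

To find M[P, 'n'], we find productions for P where 'n' is in the predict set (PREDICT(N → α) = (FIRST(α) \ {ε}) ∪ (FOLLOW(N) if α ⇒* ε)).

P → ( P ): PREDICT = { '(' }
P → d: PREDICT = { 'd' }
P → n: PREDICT = { 'n' }
  'n' is in predict set, so this production goes in M[P, 'n']
P → e: PREDICT = { 'e' }

M[P, 'n'] = P → n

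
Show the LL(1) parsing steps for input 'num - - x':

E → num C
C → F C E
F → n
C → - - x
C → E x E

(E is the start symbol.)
Stack is shown with the top on the left.

Stack    Input        Action
----------------------------
E $      num - - x $  output E → num C
num C $  num - - x $  match 'num'
C $      - - x $      output C → - - x
- - x $  - - x $      match '-'
- x $    - x $        match '-'
x $      x $          match 'x'
$        $            accept

The string is accepted.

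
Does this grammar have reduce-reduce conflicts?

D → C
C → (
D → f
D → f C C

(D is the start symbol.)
No reduce-reduce conflicts

Augment with D' → D and build the canonical LR(0) collection (I0 = CLOSURE({[D' → . D]}), then GOTO on every symbol after a dot until no new states appear). It has 7 states:
  I0: { [C → . (], [D → . C], [D → . f C C], [D → . f], [D' → . D] }  — shift
  I1: { [C → ( .] }  — reduce
  I2: { [D → C .] }  — reduce
  I3: { [D' → D .] }  — accept
  I4: { [C → . (], [D → f . C C], [D → f .] }  — shift, reduce
  I5: { [C → . (], [D → f C . C] }  — shift
  I6: { [D → f C C .] }  — reduce

No state contains more than one complete item.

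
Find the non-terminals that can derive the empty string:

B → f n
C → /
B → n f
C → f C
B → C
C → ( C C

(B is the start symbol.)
None

A non-terminal is nullable if it can derive ε (the empty string): either it has an ε-production, or it has a production whose right-hand side consists entirely of nullable non-terminals.

There are no ε-productions, so no non-terminal can derive ε.
No non-terminals are nullable.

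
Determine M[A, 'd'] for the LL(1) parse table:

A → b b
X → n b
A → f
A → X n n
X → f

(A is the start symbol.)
To find M[A, 'd'], we find productions for A where 'd' is in the predict set (PREDICT(N → α) = (FIRST(α) \ {ε}) ∪ (FOLLOW(N) if α ⇒* ε)).

Relevant sets:
  FIRST(X) = { 'f', 'n' }

A → b b: PREDICT = { 'b' }
A → f: PREDICT = { 'f' }
A → X n n: PREDICT = { 'f', 'n' }

M[A, 'd'] is empty (no production applies)

Answer: Empty (error entry)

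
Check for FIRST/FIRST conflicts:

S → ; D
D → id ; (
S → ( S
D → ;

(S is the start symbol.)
No FIRST/FIRST conflicts.

A FIRST/FIRST conflict occurs when two productions N → α and N → β for the same non-terminal have FIRST(α) ∩ FIRST(β) ≠ ∅ (with ε ∈ FIRST of a nullable right-hand side, so two nullable alternatives also conflict).

Productions for S:
  S → ; D: FIRST = { ';' }
  S → ( S: FIRST = { '(' }
Productions for D:
  D → id ; (: FIRST = { 'id' }
  D → ;: FIRST = { ';' }

All alternatives of each non-terminal have pairwise disjoint FIRST sets.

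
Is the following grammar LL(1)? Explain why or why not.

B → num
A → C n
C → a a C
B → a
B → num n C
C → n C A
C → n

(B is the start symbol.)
For B:
  PREDICT(B → num) = { 'num' }
  PREDICT(B → a) = { 'a' }
  PREDICT(B → num n C) = { 'num' }
For C:
  PREDICT(C → a a C) = { 'a' }
  PREDICT(C → n C A) = { 'n' }
  PREDICT(C → n) = { 'n' }
A has a single production, so nothing to check there.

Conflict found: Predict set conflict for B: { 'num' }
The grammar is NOT LL(1).

Answer: No. Predict set conflict for B: { 'num' }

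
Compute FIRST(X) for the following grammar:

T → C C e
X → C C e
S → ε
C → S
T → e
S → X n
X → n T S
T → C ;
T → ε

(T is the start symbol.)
FIRST sets of the other non-terminals involved (by the same procedure, iterated to a fixed point):
  FIRST(C) = { 'e', 'n', ε }

From X → C C e:
  - C is a non-terminal: add FIRST(C) \ {ε} = { 'e', 'n' }
    C is nullable, so continue to the next symbol
  - C is a non-terminal: add FIRST(C) \ {ε} = { 'e', 'n' }
    C is nullable, so continue to the next symbol
  - e is a terminal: add 'e' and stop
From X → n T S:
  - n is a terminal: add 'n' and stop

Collecting: FIRST(X) = { 'e', 'n' }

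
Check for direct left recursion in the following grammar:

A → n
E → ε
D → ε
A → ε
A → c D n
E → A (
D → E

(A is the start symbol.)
A → n: starts with n
E → ε: starts with ε
D → ε: starts with ε
A → ε: starts with ε
A → c D n: starts with c
E → A (: starts with A
D → E: starts with E

No direct left recursion found.

Answer: No direct left recursion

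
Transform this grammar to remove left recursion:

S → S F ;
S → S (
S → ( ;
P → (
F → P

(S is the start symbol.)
S is directly left-recursive. The standard transformation for
  A → A α₁ | ... | A α_m | β₁ | ... | β_n
is
  A  → β₁ A' | ... | β_n A'
  A' → α₁ A' | ... | α_m A' | ε

S → ( ; becomes S → ( ; S'
S → S F ; becomes S' → F ; S'
S → S ( becomes S' → ( S'
Add S' → ε

Productions for other non-terminals are unchanged:
  P → (
  F → P

Resulting grammar:
S → ( ; S'
S' → F ; S'
S' → ( S'
S' → ε
P → (
F → P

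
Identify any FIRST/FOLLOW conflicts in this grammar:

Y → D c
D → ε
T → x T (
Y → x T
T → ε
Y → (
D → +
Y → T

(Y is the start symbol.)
Nullable non-terminals: D, T, Y.
FIRST sets used below: FIRST(D) = { '+', ε }, FIRST(T) = { 'x', ε }

D: nullable alternative(s) D → ε; FOLLOW(D) = { 'c' }
  D → ε: FIRST \ {ε} = { } — this is the only nullable alternative, skip
  D → +: FIRST \ {ε} = { '+' } — disjoint from FOLLOW(D)

T: nullable alternative(s) T → ε; FOLLOW(T) = { $, '(' }
  T → x T (: FIRST \ {ε} = { 'x' } — disjoint from FOLLOW(T)
  T → ε: FIRST \ {ε} = { } — this is the only nullable alternative, skip

Y: nullable alternative(s) Y → T; FOLLOW(Y) = { $ }
  Y → D c: FIRST \ {ε} = { '+', 'c' } — disjoint from FOLLOW(Y)
  Y → x T: FIRST \ {ε} = { 'x' } — disjoint from FOLLOW(Y)
  Y → (: FIRST \ {ε} = { '(' } — disjoint from FOLLOW(Y)
  Y → T: FIRST \ {ε} = { 'x' } — this is the only nullable alternative, skip

No FIRST/FOLLOW conflicts found.

Answer: No FIRST/FOLLOW conflicts.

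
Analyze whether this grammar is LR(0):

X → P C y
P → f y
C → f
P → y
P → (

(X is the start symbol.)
A grammar is LR(0) if no state in the canonical LR(0) collection has:
  - both a shift item (dot before a terminal) and a complete item (shift-reduce conflict), or
  - two or more complete items (reduce-reduce conflict; the accept item [X' → X .] counts as a complete item here).

Augment with X' → X and build the canonical LR(0) collection (I0 = CLOSURE({[X' → . X]}), then GOTO on every symbol after a dot until no new states appear). It has 10 states:
  I0: { [P → . (], [P → . f y], [P → . y], [X → . P C y], [X' → . X] }  — shift
  I1: { [P → ( .] }  — reduce
  I2: { [C → . f], [X → P . C y] }  — shift
  I3: { [X' → X .] }  — accept
  I4: { [P → f . y] }  — shift
  I5: { [P → y .] }  — reduce
  I6: { [P → f y .] }  — reduce
  I7: { [X → P C . y] }  — shift
  I8: { [C → f .] }  — reduce
  I9: { [X → P C y .] }  — reduce

Every state is either a pure shift/goto state or contains exactly one complete item and nothing to shift — no conflicts. The grammar is LR(0).

Answer: Yes, the grammar is LR(0)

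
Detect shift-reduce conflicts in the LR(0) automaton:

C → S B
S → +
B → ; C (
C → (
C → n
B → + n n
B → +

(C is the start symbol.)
A shift-reduce conflict occurs when an LR(0) state has both:
  - a complete (reduce) item [A → α .] (dot at the end), and
  - a shift item [B → β . c γ] (dot before a terminal).

Augment with C' → C and build the canonical LR(0) collection (I0 = CLOSURE({[C' → . C]}), then GOTO on every symbol after a dot until no new states appear). It has 13 states:
  I0: { [C → . (], [C → . S B], [C → . n], [C' → . C], [S → . +] }  — shift
  I1: { [C → ( .] }  — reduce
  I2: { [S → + .] }  — reduce
  I3: { [C' → C .] }  — accept
  I4: { [B → . + n n], [B → . +], [B → . ; C (], [C → S . B] }  — shift
  I5: { [C → n .] }  — reduce
  I6: { [B → + . n n], [B → + .] }  — shift, reduce
  I7: { [B → ; . C (], [C → . (], [C → . S B], [C → . n], [S → . +] }  — shift
  I8: { [C → S B .] }  — reduce
  I9: { [B → ; C . (] }  — shift
  I10: { [B → ; C ( .] }  — reduce
  I11: { [B → + n . n] }  — shift
  I12: { [B → + n n .] }  — reduce

I6 contains reduce item [B → + .] and shift item [B → + . n n] — shift-reduce conflict.

Answer: Yes — I6: [B → + .] vs [B → + . n n]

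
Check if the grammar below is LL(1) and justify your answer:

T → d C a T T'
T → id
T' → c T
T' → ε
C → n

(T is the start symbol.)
No. Predict set conflict for T': { 'c' }

Relevant sets:
  FOLLOW(T') = { $, 'c' }

For T:
  PREDICT(T → d C a T T') = { 'd' }
  PREDICT(T → id) = { 'id' }
For T':
  PREDICT(T' → c T) = { 'c' }
  PREDICT(T' → ε) = { $, 'c' }
C has a single production, so nothing to check there.

Conflict found: Predict set conflict for T': { 'c' }
The grammar is NOT LL(1).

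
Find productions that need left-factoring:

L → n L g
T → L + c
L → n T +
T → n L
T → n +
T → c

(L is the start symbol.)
Left-factoring is needed when two productions for the same non-terminal
share a common prefix on the right-hand side.

Productions for L:
  L → n L g
  L → n T +
Productions for T:
  T → L + c
  T → n L
  T → n +
  T → c

Found common prefix 'n' in productions for L
Found common prefix 'n' in productions for T

Answer: Yes, L has productions with common prefix 'n'; T has productions with common prefix 'n'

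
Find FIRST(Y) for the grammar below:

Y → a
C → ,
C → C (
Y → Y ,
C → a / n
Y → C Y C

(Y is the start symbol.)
{ ',', 'a' }

To compute FIRST(Y), examine every production with Y on the left-hand side, reading each right-hand side left to right until a non-nullable symbol is reached.

FIRST sets of the other non-terminals involved (by the same procedure, iterated to a fixed point):
  FIRST(C) = { ',', 'a' }

From Y → a:
  - a is a terminal: add 'a' and stop
From Y → Y ,:
  - Y is the symbol being defined: contributes nothing new
    Y is not nullable, so stop
From Y → C Y C:
  - C is a non-terminal: add FIRST(C) \ {ε} = { ',', 'a' }
    C is not nullable, so stop

Collecting: FIRST(Y) = { ',', 'a' }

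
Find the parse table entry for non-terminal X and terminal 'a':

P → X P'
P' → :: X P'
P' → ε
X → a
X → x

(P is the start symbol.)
To find M[X, 'a'], we find productions for X where 'a' is in the predict set (PREDICT(N → α) = (FIRST(α) \ {ε}) ∪ (FOLLOW(N) if α ⇒* ε)).

X → a: PREDICT = { 'a' }
  'a' is in predict set, so this production goes in M[X, 'a']
X → x: PREDICT = { 'x' }

M[X, 'a'] = X → a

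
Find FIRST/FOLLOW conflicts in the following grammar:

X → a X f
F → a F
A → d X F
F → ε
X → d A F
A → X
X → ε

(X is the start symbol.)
Yes. X → a X f with FOLLOW(X) on { 'a' }; F → a F with FOLLOW(F) on { 'a' }

Nullable non-terminals: A, F, X.
FIRST sets used below: FIRST(X) = { 'a', 'd', ε }

A: nullable alternative(s) A → X; FOLLOW(A) = { $, 'a', 'f' }
  A → d X F: FIRST \ {ε} = { 'd' } — disjoint from FOLLOW(A)
  A → X: FIRST \ {ε} = { 'a', 'd' } — this is the only nullable alternative, skip

F: nullable alternative(s) F → ε; FOLLOW(F) = { $, 'a', 'f' }
  F → a F: FIRST \ {ε} = { 'a' } — overlaps FOLLOW(F) on { 'a' }: CONFLICT
  F → ε: FIRST \ {ε} = { } — this is the only nullable alternative, skip

X: nullable alternative(s) X → ε; FOLLOW(X) = { $, 'a', 'f' }
  X → a X f: FIRST \ {ε} = { 'a' } — overlaps FOLLOW(X) on { 'a' }: CONFLICT
  X → d A F: FIRST \ {ε} = { 'd' } — disjoint from FOLLOW(X)
  X → ε: FIRST \ {ε} = { } — this is the only nullable alternative, skip

So the grammar has 2 FIRST/FOLLOW conflicts (marked CONFLICT above).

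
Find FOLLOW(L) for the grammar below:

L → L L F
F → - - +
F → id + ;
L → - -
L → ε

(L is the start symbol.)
{ $, '-', 'id' }

To compute FOLLOW(L), find every occurrence of L on a right-hand side N → α L β: add FIRST(β) \ {ε}, and if β is empty or nullable also add FOLLOW(N). Iterate to a fixed point.

L is the start symbol, so $ ∈ FOLLOW(L).
In L → L L F: L is followed by L F, add FIRST(L F) \ {ε} = { '-', 'id' }
In L → L L F: L is followed by F, add FIRST(F) \ {ε} = { '-', 'id' }

Taking the union: FOLLOW(L) = { $, '-', 'id' }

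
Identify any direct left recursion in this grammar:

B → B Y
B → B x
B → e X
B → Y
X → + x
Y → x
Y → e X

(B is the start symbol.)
Direct left recursion occurs when N → N α for some non-terminal N (the right-hand side begins with the left-hand side itself).

B → B Y: LEFT RECURSIVE (starts with B)
B → B x: LEFT RECURSIVE (starts with B)
B → e X: starts with e
B → Y: starts with Y
X → + x: starts with '+'
Y → x: starts with x
Y → e X: starts with e

The grammar has direct left recursion on: B.

Answer: Yes, B is left-recursive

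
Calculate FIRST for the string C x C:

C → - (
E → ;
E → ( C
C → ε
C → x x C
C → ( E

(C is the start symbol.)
FIRST sets of the non-terminals involved (from the grammar, by fixed-point iteration):
  FIRST(C) = { '(', '-', 'x', ε }

To compute FIRST(C x C), process the symbols left to right:
Symbol C is a non-terminal. Add FIRST(C) \ {ε} = { '(', '-', 'x' }
C is nullable (ε ∈ FIRST(C)), continue to the next symbol.
Symbol x is a terminal. Add 'x' and stop.
FIRST(C x C) = { '(', '-', 'x' }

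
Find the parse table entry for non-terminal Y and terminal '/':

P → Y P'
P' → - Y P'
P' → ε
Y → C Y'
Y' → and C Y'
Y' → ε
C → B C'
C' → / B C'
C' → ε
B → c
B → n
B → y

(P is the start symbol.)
To find M[Y, '/'], we find productions for Y where '/' is in the predict set (PREDICT(N → α) = (FIRST(α) \ {ε}) ∪ (FOLLOW(N) if α ⇒* ε)).

Relevant sets:
  FIRST(C) = { 'c', 'n', 'y' }

Y → C Y': PREDICT = { 'c', 'n', 'y' }

M[Y, '/'] is empty (no production applies)

Answer: Empty (error entry)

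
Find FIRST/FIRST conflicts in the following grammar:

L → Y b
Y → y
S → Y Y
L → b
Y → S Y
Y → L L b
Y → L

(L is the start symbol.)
FIRST sets of the non-terminals at (or reachable through a nullable prefix from) the front of some alternative:
  FIRST(Y) = { 'b', 'y' }
  FIRST(S) = { 'b', 'y' }
  FIRST(L) = { 'b', 'y' }

Productions for L:
  L → Y b: FIRST = { 'b', 'y' }
  L → b: FIRST = { 'b' }
Productions for Y:
  Y → y: FIRST = { 'y' }
  Y → S Y: FIRST = { 'b', 'y' }
  Y → L L b: FIRST = { 'b', 'y' }
  Y → L: FIRST = { 'b', 'y' }
S has only one production, so no FIRST/FIRST conflict is possible there.

Conflict for L: L → Y b and L → b
  Overlap: { 'b' }
Conflict for Y: Y → y and Y → S Y
  Overlap: { 'y' }
Conflict for Y: Y → y and Y → L L b
  Overlap: { 'y' }
Conflict for Y: Y → y and Y → L
  Overlap: { 'y' }
Conflict for Y: Y → S Y and Y → L L b
  Overlap: { 'b', 'y' }
Conflict for Y: Y → S Y and Y → L
  Overlap: { 'b', 'y' }
Conflict for Y: Y → L L b and Y → L
  Overlap: { 'b', 'y' }

Answer: Yes. L → Y b / L → b on { 'b' }; Y → y / Y → S Y on { 'y' }; Y → y / Y → L L b on { 'y' }; Y → y / Y → L on { 'y' }; Y → S Y / Y → L L b on { 'b', 'y' }; Y → S Y / Y → L on { 'b', 'y' }; Y → L L b / Y → L on { 'b', 'y' }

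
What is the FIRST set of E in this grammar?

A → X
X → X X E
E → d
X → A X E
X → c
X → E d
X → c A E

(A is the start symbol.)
To compute FIRST(E), examine every production with E on the left-hand side, reading each right-hand side left to right until a non-nullable symbol is reached.

From E → d:
  - d is a terminal: add 'd' and stop

Collecting: FIRST(E) = { 'd' }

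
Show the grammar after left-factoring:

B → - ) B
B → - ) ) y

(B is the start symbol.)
B → - ) B'
B' → B
B' → ) y

Left-factoring transforms A → αβ₁ | αβ₂ into A → αA' and A' → β₁ | β₂
(α is the longest common prefix among the alternatives). Repeat until
no nonterminal has two alternatives with a common prefix.

Round 1: B has alternatives sharing prefix '- )'. Introduce B': B → - ) B'
  Add: B' → B
  Add: B' → ) y

No remaining common prefixes — done.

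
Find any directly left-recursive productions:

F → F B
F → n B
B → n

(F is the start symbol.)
Direct left recursion occurs when N → N α for some non-terminal N (the right-hand side begins with the left-hand side itself).

F → F B: LEFT RECURSIVE (starts with F)
F → n B: starts with n
B → n: starts with n

The grammar has direct left recursion on: F.

Answer: Yes, F is left-recursive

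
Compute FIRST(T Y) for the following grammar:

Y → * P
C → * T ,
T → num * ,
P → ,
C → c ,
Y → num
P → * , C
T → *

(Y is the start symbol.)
FIRST sets of the non-terminals involved (from the grammar, by fixed-point iteration):
  FIRST(T) = { '*', 'num' }

To compute FIRST(T Y), process the symbols left to right:
Symbol T is a non-terminal. Add FIRST(T) \ {ε} = { '*', 'num' }
T is not nullable (ε ∉ FIRST(T)), so stop here.
FIRST(T Y) = { '*', 'num' }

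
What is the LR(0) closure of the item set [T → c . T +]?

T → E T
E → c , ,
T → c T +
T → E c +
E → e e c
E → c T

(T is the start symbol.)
To compute CLOSURE, for each item [A → α.Bβ] where B is a non-terminal, add [B → .γ] for all productions B → γ; repeat for the newly added items until nothing changes.

Start with: [T → c . T +]
  [T → c . T +] has the dot before T: add [T → . E T], [T → . c T +], [T → . E c +]
  [T → . E T] has the dot before E: add [E → . c , ,], [E → . e e c], [E → . c T]
No further items can be added.

CLOSURE = { [E → . c , ,], [E → . c T], [E → . e e c], [T → . E T], [T → . E c +], [T → . c T +], [T → c . T +] }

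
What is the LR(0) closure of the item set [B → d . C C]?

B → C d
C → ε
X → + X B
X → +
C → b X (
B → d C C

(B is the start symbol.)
Start with: [B → d . C C]
  [B → d . C C] has the dot before C: add [C → .], [C → . b X (]
No further items can be added.

CLOSURE = { [B → d . C C], [C → . b X (], [C → .] }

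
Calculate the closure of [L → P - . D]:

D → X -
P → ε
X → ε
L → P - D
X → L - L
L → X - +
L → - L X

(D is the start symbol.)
Start with: [L → P - . D]
  [L → P - . D] has the dot before D: add [D → . X -]
  [D → . X -] has the dot before X: add [X → .], [X → . L - L]
  [X → . L - L] has the dot before L: add [L → . P - D], [L → . X - +], [L → . - L X]
  [L → . P - D] has the dot before P: add [P → .]
No further items can be added.

CLOSURE = { [D → . X -], [L → . - L X], [L → . P - D], [L → . X - +], [L → P - . D], [P → .], [X → . L - L], [X → .] }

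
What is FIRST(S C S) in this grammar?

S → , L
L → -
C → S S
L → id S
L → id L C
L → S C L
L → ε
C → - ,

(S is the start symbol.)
FIRST sets of the non-terminals involved (from the grammar, by fixed-point iteration):
  FIRST(S) = { ',' }

To compute FIRST(S C S), process the symbols left to right:
Symbol S is a non-terminal. Add FIRST(S) \ {ε} = { ',' }
S is not nullable (ε ∉ FIRST(S)), so stop here.
FIRST(S C S) = { ',' }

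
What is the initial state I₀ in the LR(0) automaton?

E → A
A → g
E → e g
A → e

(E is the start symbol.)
First, augment the grammar with E' → E
I₀ = CLOSURE({ [E' → . E] }):
  [E' → . E] has the dot before E: add [E → . A], [E → . e g]
  [E → . A] has the dot before A: add [A → . g], [A → . e]
No further items can be added.

I₀ = { [A → . e], [A → . g], [E → . A], [E → . e g], [E' → . E] }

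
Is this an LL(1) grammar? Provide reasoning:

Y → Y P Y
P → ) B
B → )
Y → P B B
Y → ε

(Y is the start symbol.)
No. Predict set conflict for Y: { ')' }

Relevant sets:
  FIRST(Y) = { ')', ε }
  FIRST(P) = { ')' }
  FOLLOW(Y) = { $, ')' }

For Y:
  PREDICT(Y → Y P Y) = { ')' }
  PREDICT(Y → P B B) = { ')' }
  PREDICT(Y → ε) = { $, ')' }
P, B have a single production, so nothing to check there.

Conflict found: Predict set conflict for Y: { ')' }
The grammar is NOT LL(1).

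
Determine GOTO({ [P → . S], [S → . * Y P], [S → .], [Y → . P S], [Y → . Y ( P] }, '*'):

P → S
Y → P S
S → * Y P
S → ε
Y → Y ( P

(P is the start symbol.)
{ [P → . S], [S → * . Y P], [S → . * Y P], [S → .], [Y → . P S], [Y → . Y ( P] }

GOTO(I, '*') = CLOSURE({ [A → αX.β] : [A → α.Xβ] ∈ I, X = '*' })

Items with dot before '*', with the dot advanced:
  [S → . * Y P] → [S → * . Y P]
Closure of the advanced items:
  [S → * . Y P] has the dot before Y: add [Y → . P S], [Y → . Y ( P]
  [Y → . P S] has the dot before P: add [P → . S]
  [P → . S] has the dot before S: add [S → . * Y P], [S → .]

GOTO = { [P → . S], [S → * . Y P], [S → . * Y P], [S → .], [Y → . P S], [Y → . Y ( P] }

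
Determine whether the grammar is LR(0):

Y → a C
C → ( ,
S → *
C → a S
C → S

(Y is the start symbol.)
Augment with Y' → Y and build the canonical LR(0) collection (I0 = CLOSURE({[Y' → . Y]}), then GOTO on every symbol after a dot until no new states appear). It has 10 states:
  I0: { [Y → . a C], [Y' → . Y] }  — shift
  I1: { [Y' → Y .] }  — accept
  I2: { [C → . ( ,], [C → . S], [C → . a S], [S → . *], [Y → a . C] }  — shift
  I3: { [C → ( . ,] }  — shift
  I4: { [S → * .] }  — reduce
  I5: { [Y → a C .] }  — reduce
  I6: { [C → S .] }  — reduce
  I7: { [C → a . S], [S → . *] }  — shift
  I8: { [C → a S .] }  — reduce
  I9: { [C → ( , .] }  — reduce

Every state is either a pure shift/goto state or contains exactly one complete item and nothing to shift — no conflicts. The grammar is LR(0).

Answer: Yes, the grammar is LR(0)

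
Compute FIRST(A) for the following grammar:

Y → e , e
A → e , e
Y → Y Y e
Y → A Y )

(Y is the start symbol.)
{ 'e' }

To compute FIRST(A), examine every production with A on the left-hand side, reading each right-hand side left to right until a non-nullable symbol is reached.

From A → e , e:
  - e is a terminal: add 'e' and stop

Collecting: FIRST(A) = { 'e' }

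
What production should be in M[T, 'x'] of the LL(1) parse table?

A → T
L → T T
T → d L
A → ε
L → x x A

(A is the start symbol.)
To find M[T, 'x'], we find productions for T where 'x' is in the predict set (PREDICT(N → α) = (FIRST(α) \ {ε}) ∪ (FOLLOW(N) if α ⇒* ε)).

T → d L: PREDICT = { 'd' }

M[T, 'x'] is empty (no production applies)

Answer: Empty (error entry)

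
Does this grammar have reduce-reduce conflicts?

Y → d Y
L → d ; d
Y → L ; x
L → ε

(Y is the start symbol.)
Augment with Y' → Y and build the canonical LR(0) collection (I0 = CLOSURE({[Y' → . Y]}), then GOTO on every symbol after a dot until no new states appear). It has 9 states:
  I0: { [L → . d ; d], [L → .], [Y → . L ; x], [Y → . d Y], [Y' → . Y] }  — shift, reduce
  I1: { [Y → L . ; x] }  — shift
  I2: { [Y' → Y .] }  — accept
  I3: { [L → . d ; d], [L → .], [L → d . ; d], [Y → . L ; x], [Y → . d Y], [Y → d . Y] }  — shift, reduce
  I4: { [L → d ; . d] }  — shift
  I5: { [Y → d Y .] }  — reduce
  I6: { [L → d ; d .] }  — reduce
  I7: { [Y → L ; . x] }  — shift
  I8: { [Y → L ; x .] }  — reduce

No state contains more than one complete item.

Answer: No reduce-reduce conflicts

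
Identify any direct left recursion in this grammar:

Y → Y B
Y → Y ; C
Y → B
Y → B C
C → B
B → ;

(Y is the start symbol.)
Y → Y B: LEFT RECURSIVE (starts with Y)
Y → Y ; C: LEFT RECURSIVE (starts with Y)
Y → B: starts with B
Y → B C: starts with B
C → B: starts with B
B → ;: starts with ';'

The grammar has direct left recursion on: Y.

Answer: Yes, Y is left-recursive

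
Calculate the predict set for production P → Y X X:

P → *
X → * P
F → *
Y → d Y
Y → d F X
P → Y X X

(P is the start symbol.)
{ 'd' }

PREDICT(P → Y X X) = (FIRST(RHS) \ {ε}) ∪ (FOLLOW(P) if ε ∈ FIRST(RHS), i.e. RHS ⇒* ε)
FIRST(Y) = { 'd' }
FIRST(Y X X) = { 'd' }
ε ∉ FIRST(Y X X), so FOLLOW(P) is not added.
PREDICT(P → Y X X) = { 'd' }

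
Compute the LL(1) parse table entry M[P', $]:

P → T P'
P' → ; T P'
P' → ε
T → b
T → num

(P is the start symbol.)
To find M[P', $], we find productions for P' where $ is in the predict set (PREDICT(N → α) = (FIRST(α) \ {ε}) ∪ (FOLLOW(N) if α ⇒* ε)).

Relevant sets:
  FOLLOW(P') = { $ }

P' → ; T P': PREDICT = { ';' }
P' → ε: PREDICT = { $ }
  $ is in predict set, so this production goes in M[P', $]

M[P', $] = P' → ε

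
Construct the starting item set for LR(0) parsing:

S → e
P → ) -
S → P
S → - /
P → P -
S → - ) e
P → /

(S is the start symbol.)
First, augment the grammar with S' → S
I₀ = CLOSURE({ [S' → . S] }):
  [S' → . S] has the dot before S: add [S → . e], [S → . P], [S → . - /], [S → . - ) e]
  [S → . P] has the dot before P: add [P → . ) -], [P → . P -], [P → . /]
No further items can be added.

I₀ = { [P → . ) -], [P → . /], [P → . P -], [S → . - ) e], [S → . - /], [S → . P], [S → . e], [S' → . S] }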